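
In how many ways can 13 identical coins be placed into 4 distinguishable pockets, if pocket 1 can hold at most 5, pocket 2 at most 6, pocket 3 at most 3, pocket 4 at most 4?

By stars and bars, unrestricted non-negative solutions to x_1+…+x_4 = 13 number C(13+3,3) = 560.
Subtract solutions that violate a single cap (substitute x_i' = x_i − (cap_i+1)): x_1 ≥ 6 gives C(10,3) = 120; x_2 ≥ 7 gives C(9,3) = 84; x_3 ≥ 4 gives C(12,3) = 220; x_4 ≥ 5 gives C(11,3) = 165. Together 589.
Add back pairs where two caps are both exceeded: 1 + 20 + 10 + 10 + 4 + 35 = 80.
By inclusion–exclusion the count is 560 − 589 + 80 = 51.

51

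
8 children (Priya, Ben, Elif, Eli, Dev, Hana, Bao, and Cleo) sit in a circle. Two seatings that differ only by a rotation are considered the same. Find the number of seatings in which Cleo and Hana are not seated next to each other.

Without the restriction there are (7)! = 5040 seatings.
Seatings with Cleo beside Hana: treat them as a block with 2 internal orders, giving 2 × (6)! = 1440.
Subtracting, 5040 − 1440 = 3600.

3600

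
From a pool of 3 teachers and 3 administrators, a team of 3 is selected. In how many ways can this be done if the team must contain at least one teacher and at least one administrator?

With no constraint there are C(6,3) = 20 possible selections.
Selections missing a whole group: no teachers → C(3,3) = 1; no administrators → C(3,3) = 1.
Both groups omitted at once is impossible, so 20 − 2 = 18.

18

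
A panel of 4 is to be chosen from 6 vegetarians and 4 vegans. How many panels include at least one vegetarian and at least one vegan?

194

Total 4-person selections from all 10: C(10,4) = 210.
Selections missing a whole group: no vegetarians → C(4,4) = 1; no vegans → C(6,4) = 15.
Both groups omitted at once is impossible, so 210 − 16 = 194.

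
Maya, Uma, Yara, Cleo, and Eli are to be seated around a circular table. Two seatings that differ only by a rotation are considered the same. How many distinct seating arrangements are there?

Fix one person's seat to break rotational symmetry; the remaining 4 people can be arranged in (4)! = 24 ways.

24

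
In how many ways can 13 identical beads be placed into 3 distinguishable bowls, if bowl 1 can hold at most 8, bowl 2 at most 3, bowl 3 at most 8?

By stars and bars, unrestricted non-negative solutions to x_1+…+x_3 = 13 number C(13+2,2) = 105.
Subtract solutions that violate a single cap (substitute x_i' = x_i − (cap_i+1)): x_1 ≥ 9 gives C(6,2) = 15; x_2 ≥ 4 gives C(11,2) = 55; x_3 ≥ 9 gives C(6,2) = 15. Together 85.
Add back pairs where two caps are both exceeded: 1 + 0 + 1 = 2.
By inclusion–exclusion the count is 105 − 85 + 2 = 22.

22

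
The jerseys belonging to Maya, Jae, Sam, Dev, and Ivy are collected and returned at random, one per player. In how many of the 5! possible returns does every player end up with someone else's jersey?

44

Count assignments avoiding every fixed point. For any j of the 5 players fixed to their old jersey, the other 5−j can be arranged in (5−j)! ways.
By inclusion–exclusion this is Σ_{j=0}^{5} (−1)^j C(5,j)·(5−j)!.
Computing: 120 − 120 + 60 − 20 + 5 − 1 = 44.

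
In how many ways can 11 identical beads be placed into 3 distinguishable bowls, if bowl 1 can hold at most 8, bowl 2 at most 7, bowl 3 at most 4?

By stars and bars, unrestricted non-negative solutions to x_1+…+x_3 = 11 number C(11+2,2) = 78.
Subtract solutions that violate a single cap (substitute x_i' = x_i − (cap_i+1)): x_1 ≥ 9 gives C(4,2) = 6; x_2 ≥ 8 gives C(5,2) = 10; x_3 ≥ 5 gives C(8,2) = 28. Together 44.
No two caps can be exceeded simultaneously, so the pair terms are all 0.
By inclusion–exclusion the count is 78 − 44 + 0 = 34.

34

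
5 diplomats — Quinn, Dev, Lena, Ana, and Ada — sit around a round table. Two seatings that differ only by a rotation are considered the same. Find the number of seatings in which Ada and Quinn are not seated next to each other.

All circular seatings of 5 people number (4)! = 24.
Those with Ada next to Quinn: fuse the pair into one unit and seat 4 units around a circle — 2·(3)! = 12.
Subtracting, 24 − 12 = 12.

12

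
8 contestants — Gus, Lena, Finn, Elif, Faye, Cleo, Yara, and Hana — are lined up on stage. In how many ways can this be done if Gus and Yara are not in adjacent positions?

Of the 8! = 40320 arrangements, those with Gus and Yara adjacent number 2 × 7! = 10080 (treat the pair as a block with 2 internal orders).
So 40320 − 10080 = 30240 arrangements keep them apart.

30240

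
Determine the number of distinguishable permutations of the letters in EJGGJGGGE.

756

Letter multiplicities in EJGGJGGGE: E×2, G×5, J×2.
Dividing 9! = 362880 by 5!·2!·2! = 480 for the repeated letters gives 756.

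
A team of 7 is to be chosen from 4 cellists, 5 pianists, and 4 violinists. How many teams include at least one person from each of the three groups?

With no constraint there are C(13,7) = 1716 possible selections.
Selections missing a whole group: no cellists → C(9,7) = 36; no pianists → C(8,7) = 8; no violinists → C(9,7) = 36.
Add back selections omitting two groups (i.e. drawn from a single group): C(4,7) + C(5,7) + C(4,7) = 0.
By inclusion–exclusion: 1716 − 80 + 0 = 1636.

1636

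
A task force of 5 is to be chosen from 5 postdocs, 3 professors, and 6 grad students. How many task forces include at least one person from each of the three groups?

With no constraint there are C(14,5) = 2002 possible selections.
Selections missing a whole group: no postdocs → C(9,5) = 126; no professors → C(11,5) = 462; no grad students → C(8,5) = 56.
Add back selections omitting two groups (i.e. drawn from a single group): C(5,5) + C(3,5) + C(6,5) = 7.
By inclusion–exclusion: 2002 − 644 + 7 = 1365.

1365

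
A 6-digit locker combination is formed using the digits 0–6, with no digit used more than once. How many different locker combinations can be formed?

Choose and order 6 of the 7 symbols: the first digit has 7 options, the next 6, and so on down to 2.
That product is 7 × 6 × 5 × 4 × 3 × 2 = 5040.

5040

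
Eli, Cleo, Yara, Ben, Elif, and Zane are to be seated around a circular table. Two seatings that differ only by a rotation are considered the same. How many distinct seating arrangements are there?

Around a circle, 6 distinct people have 6!/6 = (5)! = 120 rotationally distinct seatings.

120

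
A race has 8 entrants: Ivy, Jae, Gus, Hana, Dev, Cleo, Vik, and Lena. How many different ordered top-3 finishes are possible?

336

There are 8 choices for 1st place, 7 for 2nd, and 6 for 3rd.
That gives 8 × 7 × 6 = 336.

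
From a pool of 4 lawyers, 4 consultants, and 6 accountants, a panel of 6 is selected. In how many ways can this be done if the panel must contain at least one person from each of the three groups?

2556

Unrestricted: C(14,6) = 3003 ways to pick any 6 of the 14.
Selections missing a whole group: no lawyers → C(10,6) = 210; no consultants → C(10,6) = 210; no accountants → C(8,6) = 28.
Add back selections omitting two groups (i.e. drawn from a single group): C(4,6) + C(4,6) + C(6,6) = 1.
By inclusion–exclusion: 3003 − 448 + 1 = 2556.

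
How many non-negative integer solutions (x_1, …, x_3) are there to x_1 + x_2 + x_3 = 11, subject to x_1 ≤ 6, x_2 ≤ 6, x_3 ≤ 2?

9

Without the upper bounds there are C(13,2) = 78 ways to split 11 among 3 variables.
Subtract solutions that violate a single cap (substitute x_i' = x_i − (cap_i+1)): x_1 ≥ 7 gives C(6,2) = 15; x_2 ≥ 7 gives C(6,2) = 15; x_3 ≥ 3 gives C(10,2) = 45. Together 75.
Add back pairs where two caps are both exceeded: 0 + 3 + 3 = 6.
By inclusion–exclusion the count is 78 − 75 + 6 = 9.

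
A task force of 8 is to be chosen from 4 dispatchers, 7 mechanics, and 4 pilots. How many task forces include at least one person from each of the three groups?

6104

Unrestricted: C(15,8) = 6435 ways to pick any 8 of the 15.
Selections missing a whole group: no dispatchers → C(11,8) = 165; no mechanics → C(8,8) = 1; no pilots → C(11,8) = 165.
Add back selections omitting two groups (i.e. drawn from a single group): C(4,8) + C(7,8) + C(4,8) = 0.
By inclusion–exclusion: 6435 − 331 + 0 = 6104.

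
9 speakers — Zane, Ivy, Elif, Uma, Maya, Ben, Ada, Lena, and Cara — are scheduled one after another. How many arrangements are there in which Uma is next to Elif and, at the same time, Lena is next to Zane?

Treat {Uma,Elif} as one block (2 orders) and {Lena,Zane} as another (2 orders).
That leaves 7 units to arrange: 2 × 2 × 7! = 4 × 5040 = 20160.

20160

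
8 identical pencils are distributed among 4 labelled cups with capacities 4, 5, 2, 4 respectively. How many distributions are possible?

61

Ignoring the caps, the number of non-negative solutions to x_1+…+x_4 = 8 is C(11,3) = 165.
Subtract solutions that violate a single cap (substitute x_i' = x_i − (cap_i+1)): x_1 ≥ 5 gives C(6,3) = 20; x_2 ≥ 6 gives C(5,3) = 10; x_3 ≥ 3 gives C(8,3) = 56; x_4 ≥ 5 gives C(6,3) = 20. Together 106.
Add back pairs where two caps are both exceeded: 0 + 1 + 0 + 0 + 0 + 1 = 2.
By inclusion–exclusion the count is 165 − 106 + 2 = 61.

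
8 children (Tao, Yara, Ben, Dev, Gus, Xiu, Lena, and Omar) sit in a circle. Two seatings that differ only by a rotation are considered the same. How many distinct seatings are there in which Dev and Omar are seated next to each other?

Treat {Dev, Omar} as one unit (2 internal orders) and seat the resulting 7 units around the table: (6)! circular arrangements.
So 2 × (6)! = 2 × 720 = 1440.

1440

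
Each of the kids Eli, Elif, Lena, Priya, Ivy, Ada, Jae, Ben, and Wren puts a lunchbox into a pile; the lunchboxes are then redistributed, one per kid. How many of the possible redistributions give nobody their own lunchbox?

Count assignments avoiding every fixed point. For any j of the 9 kids fixed to their own lunchbox, the other 9−j can be arranged in (9−j)! ways.
By inclusion–exclusion this is Σ_{j=0}^{9} (−1)^j C(9,j)·(9−j)!.
Computing: 362880 − 362880 + 181440 − 60480 + 15120 − 3024 + 504 − 72 + 9 − 1 = 133496.

133496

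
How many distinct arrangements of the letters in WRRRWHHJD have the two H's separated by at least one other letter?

11760

There are 9!/(3!·2!·2!) = 15120 arrangements of WRRRWHHJD in total.
Arrangements with the H's together: treat HH as one letter, giving (8)!/(3!·2!) = 3360.
Subtracting, 15120 − 3360 = 11760 arrangements keep the H's apart.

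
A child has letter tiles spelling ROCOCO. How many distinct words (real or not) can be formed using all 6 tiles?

60

Letter multiplicities in ROCOCO: C×2, O×3, R×1.
The number of distinct arrangements is 6!/(3!·2!) = 720/12 = 60.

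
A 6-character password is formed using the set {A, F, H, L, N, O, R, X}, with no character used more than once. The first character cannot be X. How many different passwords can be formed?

17640

The first character has 8−1 = 7 choices (anything except X).
The remaining 5 characters are filled from the other 7 symbols without repetition: 7 × 6 × 5 × 4 × 3 = 2520.
Total: 7 × 2520 = 17640.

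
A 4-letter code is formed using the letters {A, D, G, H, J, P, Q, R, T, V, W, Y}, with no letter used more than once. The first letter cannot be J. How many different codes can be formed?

The first letter has 12−1 = 11 choices (anything except J).
The remaining 3 letters are filled from the other 11 symbols without repetition: 11 × 10 × 9 = 990.
Total: 11 × 990 = 10890.

10890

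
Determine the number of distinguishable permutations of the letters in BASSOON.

BASSOON has 7 letters with O appearing twice and S appearing twice.
Dividing 7! = 5040 by 2!·2! = 4 for the repeated letters gives 1260.

1260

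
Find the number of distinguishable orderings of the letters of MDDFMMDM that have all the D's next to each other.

30

Treat the 3 copies of D as a single block. The multiset to arrange is then {DDD, F, M, M, M, M}, 6 items in all.
That gives (6)!/(4!) = 30 arrangements.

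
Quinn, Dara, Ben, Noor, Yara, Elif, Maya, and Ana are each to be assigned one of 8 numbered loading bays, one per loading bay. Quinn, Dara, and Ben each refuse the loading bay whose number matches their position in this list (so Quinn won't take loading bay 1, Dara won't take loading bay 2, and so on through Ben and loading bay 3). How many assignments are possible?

Let Aᵢ (for i ∈ {1, 2, 3}) be the placements that put person i in their forbidden loading bay. Any j of these fix j positions, leaving (8−j)! ways to fill the rest, and there are C(3,j) ways to pick which j.
By inclusion–exclusion, the number of valid placements is Σ_{j=0}^{3} (−1)^j C(3,j)·(8−j)!.
Computing: 40320 − 15120 + 2160 − 120 = 27240.

27240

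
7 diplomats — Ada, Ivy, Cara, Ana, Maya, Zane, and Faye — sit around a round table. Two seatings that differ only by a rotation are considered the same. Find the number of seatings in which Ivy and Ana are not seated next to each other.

480

All circular seatings of 7 people number (6)! = 720.
Those with Ivy next to Ana: fuse the pair into one unit and seat 6 units around a circle — 2·(5)! = 240.
Subtracting, 720 − 240 = 480.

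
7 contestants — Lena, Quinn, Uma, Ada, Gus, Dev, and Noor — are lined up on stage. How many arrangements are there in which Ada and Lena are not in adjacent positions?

3600

There are 7! = 5040 arrangements in all. If Ada and Lena are adjacent, merging them into one block gives 2·(6)! = 1440 arrangements.
Complementary counting: 5040 − 1440 = 3600.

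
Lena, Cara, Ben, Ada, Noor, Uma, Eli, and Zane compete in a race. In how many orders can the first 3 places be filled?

This is an ordered selection of 3 from 8: P(8,3).
That gives 8 × 7 × 6 = 336.

336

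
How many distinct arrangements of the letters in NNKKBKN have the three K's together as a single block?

Treat the 3 copies of K as a single block. The multiset to arrange is then {KKK, B, N, N, N}, 5 items in all.
That gives (5)!/(3!) = 20 arrangements.

20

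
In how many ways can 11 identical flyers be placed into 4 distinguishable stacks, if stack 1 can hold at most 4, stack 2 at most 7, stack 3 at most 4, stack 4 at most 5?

126

Without the upper bounds there are C(14,3) = 364 ways to split 11 among 4 stacks.
Subtract solutions that violate a single cap (substitute x_i' = x_i − (cap_i+1)): x_1 ≥ 5 gives C(9,3) = 84; x_2 ≥ 8 gives C(6,3) = 20; x_3 ≥ 5 gives C(9,3) = 84; x_4 ≥ 6 gives C(8,3) = 56. Together 244.
Add back pairs where two caps are both exceeded: 0 + 4 + 1 + 0 + 0 + 1 = 6.
By inclusion–exclusion the count is 364 − 244 + 6 = 126.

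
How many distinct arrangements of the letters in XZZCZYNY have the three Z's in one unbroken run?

Treat the 3 copies of Z as a single block. The multiset to arrange is then {ZZZ, C, N, X, Y, Y}, 6 items in all.
That gives (6)!/(2!) = 360 arrangements.

360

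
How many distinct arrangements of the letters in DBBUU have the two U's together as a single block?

Treat the 2 copies of U as a single block. The multiset to arrange is then {UU, B, B, D}, 4 items in all.
That gives (4)!/(2!) = 12 arrangements.

12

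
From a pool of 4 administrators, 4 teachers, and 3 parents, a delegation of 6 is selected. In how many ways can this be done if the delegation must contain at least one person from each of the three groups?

420

With no constraint there are C(11,6) = 462 possible selections.
Subtract selections that omit an entire group: no administrators → C(7,6) = 7; no teachers → C(7,6) = 7; no parents → C(8,6) = 28.
Add back selections omitting two groups (i.e. drawn from a single group): C(4,6) + C(4,6) + C(3,6) = 0.
By inclusion–exclusion: 462 − 42 + 0 = 420.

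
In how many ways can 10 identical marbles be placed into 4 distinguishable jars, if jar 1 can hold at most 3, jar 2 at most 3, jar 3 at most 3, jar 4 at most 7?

54

Ignoring the caps, the number of non-negative solutions to x_1+…+x_4 = 10 is C(13,3) = 286.
Subtract solutions that violate a single cap (substitute x_i' = x_i − (cap_i+1)): x_1 ≥ 4 gives C(9,3) = 84; x_2 ≥ 4 gives C(9,3) = 84; x_3 ≥ 4 gives C(9,3) = 84; x_4 ≥ 8 gives C(5,3) = 10. Together 262.
Add back pairs where two caps are both exceeded: 10 + 10 + 0 + 10 + 0 + 0 = 30.
By inclusion–exclusion the count is 286 − 262 + 30 = 54.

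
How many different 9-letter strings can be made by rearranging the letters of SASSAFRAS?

Letter multiplicities in SASSAFRAS: A×3, F×1, R×1, S×4.
The number of distinct arrangements is 9!/(4!·3!) = 362880/144 = 2520.

2520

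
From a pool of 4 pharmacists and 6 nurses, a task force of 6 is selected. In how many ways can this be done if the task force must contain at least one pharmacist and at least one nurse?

With no constraint there are C(10,6) = 210 possible selections.
Selections missing a whole group: no pharmacists → C(6,6) = 1; no nurses → C(4,6) = 0.
Both groups omitted at once is impossible, so 210 − 1 = 209.

209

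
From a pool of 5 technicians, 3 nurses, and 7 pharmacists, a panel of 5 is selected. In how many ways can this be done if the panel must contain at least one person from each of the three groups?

1925

Total 5-person selections from all 15: C(15,5) = 3003.
Subtract selections that omit an entire group: no technicians → C(10,5) = 252; no nurses → C(12,5) = 792; no pharmacists → C(8,5) = 56.
Add back selections omitting two groups (i.e. drawn from a single group): C(5,5) + C(3,5) + C(7,5) = 22.
By inclusion–exclusion: 3003 − 1100 + 22 = 1925.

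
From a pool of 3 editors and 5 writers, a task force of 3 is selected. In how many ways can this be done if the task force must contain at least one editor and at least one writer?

45

With no constraint there are C(8,3) = 56 possible selections.
Selections missing a whole group: no editors → C(5,3) = 10; no writers → C(3,3) = 1.
Both groups omitted at once is impossible, so 56 − 11 = 45.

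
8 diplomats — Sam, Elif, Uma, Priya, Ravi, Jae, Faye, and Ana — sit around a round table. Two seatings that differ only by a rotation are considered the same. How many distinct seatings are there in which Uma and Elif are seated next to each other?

1440

Glue Uma and Elif into a block (2 internal orders). Seating 7 units around a circle gives (6)! arrangements.
So 2 × (6)! = 2 × 720 = 1440.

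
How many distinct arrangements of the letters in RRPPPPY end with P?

60

With the last slot taken by P, it remains to arrange the other 6 letters (RRPPPY).
Those 6 letters have P appearing 3 times and R appearing twice, giving (6)!/(3!·2!) = 60.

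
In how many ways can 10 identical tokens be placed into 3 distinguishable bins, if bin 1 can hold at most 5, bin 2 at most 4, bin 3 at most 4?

Without the upper bounds there are C(12,2) = 66 ways to split 10 among 3 bins.
Subtract solutions that violate a single cap (substitute x_i' = x_i − (cap_i+1)): x_1 ≥ 6 gives C(6,2) = 15; x_2 ≥ 5 gives C(7,2) = 21; x_3 ≥ 5 gives C(7,2) = 21. Together 57.
Add back pairs where two caps are both exceeded: 0 + 0 + 1 = 1.
By inclusion–exclusion the count is 66 − 57 + 1 = 10.

10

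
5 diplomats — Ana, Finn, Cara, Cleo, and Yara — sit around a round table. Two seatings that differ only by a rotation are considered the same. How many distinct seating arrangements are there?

24

Around a circle, 5 distinct people have 5!/5 = (4)! = 24 rotationally distinct seatings.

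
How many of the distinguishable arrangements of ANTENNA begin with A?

With the first slot taken by A, it remains to arrange the other 6 letters (NTENNA).
Those 6 letters have N appearing 3 times, giving (6)!/(3!) = 120.

120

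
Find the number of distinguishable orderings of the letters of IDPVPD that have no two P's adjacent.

There are 6!/(2!·2!) = 180 arrangements of IDPVPD in total.
Arrangements with the P's together: treat PP as one letter, giving (5)!/(2!) = 60.
Subtracting, 180 − 60 = 120 arrangements keep the P's apart.

120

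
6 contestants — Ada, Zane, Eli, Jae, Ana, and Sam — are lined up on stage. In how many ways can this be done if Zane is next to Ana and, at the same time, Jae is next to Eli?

96

Treat {Zane,Ana} as one block (2 orders) and {Jae,Eli} as another (2 orders).
That leaves 4 units to arrange: 2 × 2 × 4! = 4 × 24 = 96.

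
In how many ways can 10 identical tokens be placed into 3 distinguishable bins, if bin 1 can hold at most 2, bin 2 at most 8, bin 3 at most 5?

15

Without the upper bounds there are C(12,2) = 66 ways to split 10 among 3 bins.
Subtract solutions that violate a single cap (substitute x_i' = x_i − (cap_i+1)): x_1 ≥ 3 gives C(9,2) = 36; x_2 ≥ 9 gives C(3,2) = 3; x_3 ≥ 6 gives C(6,2) = 15. Together 54.
Add back pairs where two caps are both exceeded: 0 + 3 + 0 = 3.
By inclusion–exclusion the count is 66 − 54 + 3 = 15.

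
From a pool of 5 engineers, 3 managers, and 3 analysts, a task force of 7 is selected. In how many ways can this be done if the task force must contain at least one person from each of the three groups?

Unrestricted: C(11,7) = 330 ways to pick any 7 of the 11.
Subtract selections that omit an entire group: no engineers → C(6,7) = 0; no managers → C(8,7) = 8; no analysts → C(8,7) = 8.
Add back selections omitting two groups (i.e. drawn from a single group): C(5,7) + C(3,7) + C(3,7) = 0.
By inclusion–exclusion: 330 − 16 + 0 = 314.

314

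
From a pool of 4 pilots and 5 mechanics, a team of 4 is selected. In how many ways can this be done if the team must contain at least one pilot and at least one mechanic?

120

Unrestricted: C(9,4) = 126 ways to pick any 4 of the 9.
Subtract selections that omit an entire group: no pilots → C(5,4) = 5; no mechanics → C(4,4) = 1.
Both groups omitted at once is impossible, so 126 − 6 = 120.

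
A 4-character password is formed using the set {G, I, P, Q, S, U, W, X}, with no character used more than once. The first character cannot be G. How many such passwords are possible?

1470

The first character has 8−1 = 7 choices (anything except G).
The remaining 3 characters are filled from the other 7 symbols without repetition: 7 × 6 × 5 = 210.
Total: 7 × 210 = 1470.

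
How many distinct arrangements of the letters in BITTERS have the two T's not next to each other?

1800

Total arrangements of BITTERS: 7!/(2!) = 2520.
Arrangements with the T's together: treat TT as one letter, giving (6)! = 720.
Subtracting, 2520 − 720 = 1800 arrangements keep the T's apart.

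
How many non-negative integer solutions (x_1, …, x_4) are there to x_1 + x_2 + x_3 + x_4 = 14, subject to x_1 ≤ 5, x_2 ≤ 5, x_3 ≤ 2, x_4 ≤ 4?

10

Without the upper bounds there are C(17,3) = 680 ways to split 14 among 4 variables.
Subtract solutions that violate a single cap (substitute x_i' = x_i − (cap_i+1)): x_1 ≥ 6 gives C(11,3) = 165; x_2 ≥ 6 gives C(11,3) = 165; x_3 ≥ 3 gives C(14,3) = 364; x_4 ≥ 5 gives C(12,3) = 220. Together 914.
Add back pairs where two caps are both exceeded: 10 + 56 + 20 + 56 + 20 + 84 = 246.
Subtract triples: 0 + 0 + 1 + 1 = 2.
By inclusion–exclusion the count is 680 − 914 + 246 − 2 = 10.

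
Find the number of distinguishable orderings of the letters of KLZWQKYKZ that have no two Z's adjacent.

Total arrangements of KLZWQKYKZ: 9!/(3!·2!) = 30240.
Arrangements with the Z's together: treat ZZ as one letter, giving (8)!/(3!) = 6720.
Subtracting, 30240 − 6720 = 23520 arrangements keep the Z's apart.

23520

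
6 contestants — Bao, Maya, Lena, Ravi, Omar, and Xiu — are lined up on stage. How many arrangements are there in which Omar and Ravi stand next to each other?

Place the 4 others and the Omar-Ravi pair as 5 objects in a line; the pair has 2 internal arrangements.
So the count is 2·(5)! = 240.

240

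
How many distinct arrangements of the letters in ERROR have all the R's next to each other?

Treat the 3 copies of R as a single block. The multiset to arrange is then {RRR, E, O}, 3 items in all.
All 3 items are distinct, so there are (3)! = 6 arrangements.

6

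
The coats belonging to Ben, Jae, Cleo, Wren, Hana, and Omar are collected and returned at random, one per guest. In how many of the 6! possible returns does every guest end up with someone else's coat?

This is the derangement count D_6: permutations of 6 items with no fixed point.
By inclusion–exclusion this is Σ_{j=0}^{6} (−1)^j C(6,j)·(6−j)!.
Computing: 720 − 720 + 360 − 120 + 30 − 6 + 1 = 265.

265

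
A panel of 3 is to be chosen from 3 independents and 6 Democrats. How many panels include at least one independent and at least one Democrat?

63

Total 3-person selections from all 9: C(9,3) = 84.
Subtract selections that omit an entire group: no independents → C(6,3) = 20; no Democrats → C(3,3) = 1.
Both groups omitted at once is impossible, so 84 − 21 = 63.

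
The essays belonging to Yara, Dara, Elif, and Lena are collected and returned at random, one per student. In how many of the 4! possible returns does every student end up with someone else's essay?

9

This is the derangement count D_4: permutations of 4 items with no fixed point.
By inclusion–exclusion this is Σ_{j=0}^{4} (−1)^j C(4,j)·(4−j)!.
Computing: 24 − 24 + 12 − 4 + 1 = 9.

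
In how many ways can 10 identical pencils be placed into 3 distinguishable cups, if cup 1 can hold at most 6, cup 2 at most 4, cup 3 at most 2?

6

Without the upper bounds there are C(12,2) = 66 ways to split 10 among 3 cups.
Subtract solutions that violate a single cap (substitute x_i' = x_i − (cap_i+1)): x_1 ≥ 7 gives C(5,2) = 10; x_2 ≥ 5 gives C(7,2) = 21; x_3 ≥ 3 gives C(9,2) = 36. Together 67.
Add back pairs where two caps are both exceeded: 0 + 1 + 6 = 7.
By inclusion–exclusion the count is 66 − 67 + 7 = 6.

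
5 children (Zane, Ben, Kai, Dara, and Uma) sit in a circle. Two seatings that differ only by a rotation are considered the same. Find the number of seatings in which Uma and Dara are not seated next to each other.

All circular seatings of 5 people number (4)! = 24.
Those with Uma next to Dara: fuse the pair into one unit and seat 4 units around a circle — 2·(3)! = 12.
Subtracting, 24 − 12 = 12.

12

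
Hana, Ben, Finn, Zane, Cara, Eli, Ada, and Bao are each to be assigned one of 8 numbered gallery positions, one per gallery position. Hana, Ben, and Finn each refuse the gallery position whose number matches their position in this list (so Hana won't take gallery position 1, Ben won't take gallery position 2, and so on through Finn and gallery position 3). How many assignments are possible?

Let Aᵢ (for i ∈ {1, 2, 3}) be the placements that put person i in their forbidden gallery position. Any j of these fix j positions, leaving (8−j)! ways to fill the rest, and there are C(3,j) ways to pick which j.
By inclusion–exclusion, the number of valid placements is Σ_{j=0}^{3} (−1)^j C(3,j)·(8−j)!.
Computing: 40320 − 15120 + 2160 − 120 = 27240.

27240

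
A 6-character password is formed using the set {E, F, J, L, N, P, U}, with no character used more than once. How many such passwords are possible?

5040

This is a permutation of 6 out of 7: P(7,6) = 7!/1!.
That product is 7 × 6 × 5 × 4 × 3 × 2 = 5040.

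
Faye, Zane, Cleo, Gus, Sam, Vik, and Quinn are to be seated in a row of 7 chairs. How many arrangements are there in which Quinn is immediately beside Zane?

1440

Place the 5 others and the Quinn-Zane pair as 6 objects in a line; the pair has 2 internal arrangements.
So the count is 2·(6)! = 1440.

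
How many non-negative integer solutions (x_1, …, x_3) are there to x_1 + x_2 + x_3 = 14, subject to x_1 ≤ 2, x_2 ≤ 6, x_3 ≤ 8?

Without the upper bounds there are C(16,2) = 120 ways to split 14 among 3 variables.
Subtract solutions that violate a single cap (substitute x_i' = x_i − (cap_i+1)): x_1 ≥ 3 gives C(13,2) = 78; x_2 ≥ 7 gives C(9,2) = 36; x_3 ≥ 9 gives C(7,2) = 21. Together 135.
Add back pairs where two caps are both exceeded: 15 + 6 + 0 = 21.
By inclusion–exclusion the count is 120 − 135 + 21 = 6.

6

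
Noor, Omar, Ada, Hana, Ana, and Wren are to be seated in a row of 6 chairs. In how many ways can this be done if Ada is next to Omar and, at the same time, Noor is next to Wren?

96

Treat {Ada,Omar} as one block (2 orders) and {Noor,Wren} as another (2 orders).
That leaves 4 units to arrange: 2 × 2 × 4! = 4 × 24 = 96.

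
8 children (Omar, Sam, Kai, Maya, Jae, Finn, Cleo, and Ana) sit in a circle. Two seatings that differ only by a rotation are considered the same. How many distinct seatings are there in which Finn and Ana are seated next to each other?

Glue Finn and Ana into a block (2 internal orders). Seating 7 units around a circle gives (6)! arrangements.
So 2 × (6)! = 2 × 720 = 1440.

1440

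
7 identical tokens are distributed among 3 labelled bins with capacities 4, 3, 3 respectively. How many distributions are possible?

10

By stars and bars, unrestricted non-negative solutions to x_1+…+x_3 = 7 number C(7+2,2) = 36.
Subtract solutions that violate a single cap (substitute x_i' = x_i − (cap_i+1)): x_1 ≥ 5 gives C(4,2) = 6; x_2 ≥ 4 gives C(5,2) = 10; x_3 ≥ 4 gives C(5,2) = 10. Together 26.
No two caps can be exceeded simultaneously, so the pair terms are all 0.
By inclusion–exclusion the count is 36 − 26 + 0 = 10.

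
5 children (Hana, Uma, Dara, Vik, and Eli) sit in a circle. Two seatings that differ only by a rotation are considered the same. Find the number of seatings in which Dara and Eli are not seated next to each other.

12

Without the restriction there are (4)! = 24 seatings.
Seatings with Dara beside Eli: treat them as a block with 2 internal orders, giving 2 × (3)! = 12.
Subtracting, 24 − 12 = 12.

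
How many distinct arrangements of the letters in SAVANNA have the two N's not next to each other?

300

There are 7!/(3!·2!) = 420 arrangements of SAVANNA in total.
Arrangements with the N's together: treat NN as one letter, giving (6)!/(3!) = 120.
Hence 420 − 120 = 300.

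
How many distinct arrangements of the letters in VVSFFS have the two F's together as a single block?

30

Treat the 2 copies of F as a single block. The multiset to arrange is then {FF, S, S, V, V}, 5 items in all.
That gives (5)!/(2!·2!) = 30 arrangements.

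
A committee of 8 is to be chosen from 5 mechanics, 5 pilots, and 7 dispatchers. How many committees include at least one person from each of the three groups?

With no constraint there are C(17,8) = 24310 possible selections.
Subtract selections that omit an entire group: no mechanics → C(12,8) = 495; no pilots → C(12,8) = 495; no dispatchers → C(10,8) = 45.
Add back selections omitting two groups (i.e. drawn from a single group): C(5,8) + C(5,8) + C(7,8) = 0.
By inclusion–exclusion: 24310 − 1035 + 0 = 23275.

23275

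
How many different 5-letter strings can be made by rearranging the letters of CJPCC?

CJPCC has 5 letters with C appearing 3 times.
Dividing 5! = 120 by 3! = 6 for the repeated letters gives 20.

20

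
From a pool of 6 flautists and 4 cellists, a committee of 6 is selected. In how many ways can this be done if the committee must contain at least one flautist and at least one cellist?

209

Unrestricted: C(10,6) = 210 ways to pick any 6 of the 10.
Subtract selections that omit an entire group: no flautists → C(4,6) = 0; no cellists → C(6,6) = 1.
Both groups omitted at once is impossible, so 210 − 1 = 209.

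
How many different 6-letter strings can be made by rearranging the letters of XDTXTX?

60

XDTXTX has 6 letters with T appearing twice and X appearing 3 times.
The number of distinct arrangements is 6!/(3!·2!) = 720/12 = 60.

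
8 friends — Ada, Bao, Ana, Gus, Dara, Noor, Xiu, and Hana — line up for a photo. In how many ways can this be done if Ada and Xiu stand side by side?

10080

Treat {Ada, Xiu} as a single unit. There are 7 units to order, and the pair itself can be ordered 2 ways.
So the count is 2·(7)! = 10080.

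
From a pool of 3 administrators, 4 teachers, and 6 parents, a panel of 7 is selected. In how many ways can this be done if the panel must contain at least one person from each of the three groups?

With no constraint there are C(13,7) = 1716 possible selections.
Selections missing a whole group: no administrators → C(10,7) = 120; no teachers → C(9,7) = 36; no parents → C(7,7) = 1.
Add back selections omitting two groups (i.e. drawn from a single group): C(3,7) + C(4,7) + C(6,7) = 0.
By inclusion–exclusion: 1716 − 157 + 0 = 1559.

1559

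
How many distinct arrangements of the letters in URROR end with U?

With the last slot taken by U, it remains to arrange the other 4 letters (RROR).
Those 4 letters have R appearing 3 times, giving (4)!/(3!) = 4.

4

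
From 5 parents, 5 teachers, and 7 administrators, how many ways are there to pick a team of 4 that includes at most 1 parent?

Split by how many parents are chosen (0 through 1).
Sum: C(5,0)·C(12,4) + C(5,1)·C(12,3) = 495 + 1100 = 1595.

1595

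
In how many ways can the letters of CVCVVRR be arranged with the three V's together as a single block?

Treat the 3 copies of V as a single block. The multiset to arrange is then {VVV, C, C, R, R}, 5 items in all.
That gives (5)!/(2!·2!) = 30 arrangements.

30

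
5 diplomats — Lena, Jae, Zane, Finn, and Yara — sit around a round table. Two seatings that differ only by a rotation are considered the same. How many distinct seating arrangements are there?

24

Around a circle, 5 distinct people have 5!/5 = (4)! = 24 rotationally distinct seatings.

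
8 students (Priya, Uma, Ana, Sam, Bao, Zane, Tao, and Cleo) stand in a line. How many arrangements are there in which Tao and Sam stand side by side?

10080

Treat {Tao, Sam} as a single unit. There are 7 units to order, and the pair itself can be ordered 2 ways.
So the count is 2·(7)! = 10080.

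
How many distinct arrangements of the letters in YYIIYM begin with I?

Fix I in the first position and arrange the remaining 5 letters.
Those 5 letters have Y appearing 3 times, giving (5)!/(3!) = 20.

20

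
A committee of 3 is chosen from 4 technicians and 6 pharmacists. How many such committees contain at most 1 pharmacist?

40

Split by how many pharmacists are chosen (0 through 1).
Sum: C(6,0)·C(4,3) + C(6,1)·C(4,2) = 4 + 36 = 40.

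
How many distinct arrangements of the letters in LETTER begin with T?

Fix T in the first position and arrange the remaining 5 letters.
Those 5 letters have E appearing twice, giving (5)!/(2!) = 60.

60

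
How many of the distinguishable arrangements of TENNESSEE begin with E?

Fix E in the first position and arrange the remaining 8 letters.
Those 8 letters have E appearing 3 times, N appearing twice, and S appearing twice, giving (8)!/(3!·2!·2!) = 1680.

1680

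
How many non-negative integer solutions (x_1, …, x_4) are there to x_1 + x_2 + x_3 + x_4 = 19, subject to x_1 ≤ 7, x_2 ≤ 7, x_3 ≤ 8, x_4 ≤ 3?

74

By stars and bars, unrestricted non-negative solutions to x_1+…+x_4 = 19 number C(19+3,3) = 1540.
Subtract solutions that violate a single cap (substitute x_i' = x_i − (cap_i+1)): x_1 ≥ 8 gives C(14,3) = 364; x_2 ≥ 8 gives C(14,3) = 364; x_3 ≥ 9 gives C(13,3) = 286; x_4 ≥ 4 gives C(18,3) = 816. Together 1830.
Add back pairs where two caps are both exceeded: 20 + 10 + 120 + 10 + 120 + 84 = 364.
By inclusion–exclusion the count is 1540 − 1830 + 364 = 74.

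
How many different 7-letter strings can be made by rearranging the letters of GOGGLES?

The 7 letters of GOGGLES have repeats: G appearing 3 times.
So there are 7! / (3!) = 840 distinguishable arrangements.

840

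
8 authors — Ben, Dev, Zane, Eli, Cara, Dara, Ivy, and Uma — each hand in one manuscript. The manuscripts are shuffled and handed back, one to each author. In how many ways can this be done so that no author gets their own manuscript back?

14833

Let Aᵢ be the assignments in which author i gets their own manuscript. We want the size of the complement of A₁∪…∪A_8.
By inclusion–exclusion this is Σ_{j=0}^{8} (−1)^j C(8,j)·(8−j)!.
Computing: 40320 − 40320 + 20160 − 6720 + 1680 − 336 + 56 − 8 + 1 = 14833.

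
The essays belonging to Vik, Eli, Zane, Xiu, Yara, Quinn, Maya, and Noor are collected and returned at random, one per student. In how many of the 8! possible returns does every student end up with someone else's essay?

Count assignments avoiding every fixed point. For any j of the 8 students fixed to their own essay, the other 8−j can be arranged in (8−j)! ways.
By inclusion–exclusion this is Σ_{j=0}^{8} (−1)^j C(8,j)·(8−j)!.
Computing: 40320 − 40320 + 20160 − 6720 + 1680 − 336 + 56 − 8 + 1 = 14833.

14833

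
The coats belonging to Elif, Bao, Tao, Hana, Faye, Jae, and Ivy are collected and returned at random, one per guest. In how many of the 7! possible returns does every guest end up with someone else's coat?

1854

Let Aᵢ be the assignments in which guest i gets their own coat. We want the size of the complement of A₁∪…∪A_7.
By inclusion–exclusion this is Σ_{j=0}^{7} (−1)^j C(7,j)·(7−j)!.
Computing: 5040 − 5040 + 2520 − 840 + 210 − 42 + 7 − 1 = 1854.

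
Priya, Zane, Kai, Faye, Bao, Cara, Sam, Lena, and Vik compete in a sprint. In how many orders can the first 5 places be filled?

15120

This is an ordered selection of 5 from 9: P(9,5).
That gives 9 × 8 × 7 × 6 × 5 = 15120.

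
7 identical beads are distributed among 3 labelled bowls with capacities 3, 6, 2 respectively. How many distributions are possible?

Ignoring the caps, the number of non-negative solutions to x_1+…+x_3 = 7 is C(9,2) = 36.
Subtract solutions that violate a single cap (substitute x_i' = x_i − (cap_i+1)): x_1 ≥ 4 gives C(5,2) = 10; x_2 ≥ 7 gives C(2,2) = 1; x_3 ≥ 3 gives C(6,2) = 15. Together 26.
Add back pairs where two caps are both exceeded: 0 + 1 + 0 = 1.
By inclusion–exclusion the count is 36 − 26 + 1 = 11.

11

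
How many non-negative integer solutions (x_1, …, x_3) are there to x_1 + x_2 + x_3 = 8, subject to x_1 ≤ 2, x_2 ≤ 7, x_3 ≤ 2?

8

By stars and bars, unrestricted non-negative solutions to x_1+…+x_3 = 8 number C(8+2,2) = 45.
Subtract solutions that violate a single cap (substitute x_i' = x_i − (cap_i+1)): x_1 ≥ 3 gives C(7,2) = 21; x_2 ≥ 8 gives C(2,2) = 1; x_3 ≥ 3 gives C(7,2) = 21. Together 43.
Add back pairs where two caps are both exceeded: 0 + 6 + 0 = 6.
By inclusion–exclusion the count is 45 − 43 + 6 = 8.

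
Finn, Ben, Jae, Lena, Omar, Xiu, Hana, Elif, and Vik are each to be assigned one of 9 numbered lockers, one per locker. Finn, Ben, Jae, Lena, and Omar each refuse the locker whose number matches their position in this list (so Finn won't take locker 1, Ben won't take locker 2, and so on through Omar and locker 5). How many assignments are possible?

Let Aᵢ (for 1 ≤ i ≤ 5) be the placements that put person i in their forbidden locker. Any j of these fix j positions, leaving (9−j)! ways to fill the rest, and there are C(5,j) ways to pick which j.
By inclusion–exclusion, the number of valid placements is Σ_{j=0}^{5} (−1)^j C(5,j)·(9−j)!.
Computing: 362880 − 201600 + 50400 − 7200 + 600 − 24 = 205056.

205056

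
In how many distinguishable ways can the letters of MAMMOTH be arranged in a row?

840

The 7 letters of MAMMOTH have repeats: M appearing 3 times.
So there are 7! / (3!) = 840 distinguishable arrangements.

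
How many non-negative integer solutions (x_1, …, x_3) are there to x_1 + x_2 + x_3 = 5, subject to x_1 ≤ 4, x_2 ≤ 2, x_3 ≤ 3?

11

Ignoring the caps, the number of non-negative solutions to x_1+…+x_3 = 5 is C(7,2) = 21.
Subtract solutions that violate a single cap (substitute x_i' = x_i − (cap_i+1)): x_1 ≥ 5 gives C(2,2) = 1; x_2 ≥ 3 gives C(4,2) = 6; x_3 ≥ 4 gives C(3,2) = 3. Together 10.
No two caps can be exceeded simultaneously, so the pair terms are all 0.
By inclusion–exclusion the count is 21 − 10 + 0 = 11.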